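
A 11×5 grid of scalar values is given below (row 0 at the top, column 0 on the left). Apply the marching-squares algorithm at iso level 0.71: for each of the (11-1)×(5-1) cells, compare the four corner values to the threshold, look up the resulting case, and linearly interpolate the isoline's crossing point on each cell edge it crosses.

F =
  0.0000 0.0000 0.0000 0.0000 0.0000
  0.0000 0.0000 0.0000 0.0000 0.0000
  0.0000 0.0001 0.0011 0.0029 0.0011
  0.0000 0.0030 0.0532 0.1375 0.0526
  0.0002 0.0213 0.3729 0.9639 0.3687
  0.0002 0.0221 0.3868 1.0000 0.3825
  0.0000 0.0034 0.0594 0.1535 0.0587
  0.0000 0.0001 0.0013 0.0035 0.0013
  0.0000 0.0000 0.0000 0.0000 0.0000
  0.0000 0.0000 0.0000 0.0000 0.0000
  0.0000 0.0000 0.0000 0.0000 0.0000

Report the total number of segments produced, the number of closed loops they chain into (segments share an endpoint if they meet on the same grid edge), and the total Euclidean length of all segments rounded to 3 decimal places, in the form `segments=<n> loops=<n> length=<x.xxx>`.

segments=6 loops=1 length=4.221

cell (3,2): code 0100 → (3.693,3.000)–(4.000,2.570)
cell (3,3): code 1000 → (4.000,3.427)–(3.693,3.000)
cell (4,2): code 0110 → (4.000,2.570)–(5.000,2.527)
cell (4,3): code 1001 → (5.000,3.470)–(4.000,3.427)
cell (5,2): code 0010 → (5.000,2.527)–(5.343,3.000)
cell (5,3): code 0001 → (5.343,3.000)–(5.000,3.470)
total: 6 segments, chained into 1 closed loop(s), length Σ = 4.221022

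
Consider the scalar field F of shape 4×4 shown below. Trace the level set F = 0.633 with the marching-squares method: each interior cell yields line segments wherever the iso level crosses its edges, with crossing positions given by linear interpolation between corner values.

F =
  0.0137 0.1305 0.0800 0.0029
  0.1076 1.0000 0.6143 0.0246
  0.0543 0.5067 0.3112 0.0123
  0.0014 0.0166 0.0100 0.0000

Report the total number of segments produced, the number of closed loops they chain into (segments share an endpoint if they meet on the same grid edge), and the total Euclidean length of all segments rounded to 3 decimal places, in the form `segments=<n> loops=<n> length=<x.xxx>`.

cell (0,0): code 0100 → (0.578,1.000)–(1.000,0.589)
cell (0,1): code 1000 → (1.000,1.952)–(0.578,1.000)
cell (1,0): code 0010 → (1.000,0.589)–(1.744,1.000)
cell (1,1): code 0001 → (1.744,1.000)–(1.000,1.952)
total: 4 segments, chained into 1 closed loop(s), length Σ = 3.688143

segments=4 loops=1 length=3.688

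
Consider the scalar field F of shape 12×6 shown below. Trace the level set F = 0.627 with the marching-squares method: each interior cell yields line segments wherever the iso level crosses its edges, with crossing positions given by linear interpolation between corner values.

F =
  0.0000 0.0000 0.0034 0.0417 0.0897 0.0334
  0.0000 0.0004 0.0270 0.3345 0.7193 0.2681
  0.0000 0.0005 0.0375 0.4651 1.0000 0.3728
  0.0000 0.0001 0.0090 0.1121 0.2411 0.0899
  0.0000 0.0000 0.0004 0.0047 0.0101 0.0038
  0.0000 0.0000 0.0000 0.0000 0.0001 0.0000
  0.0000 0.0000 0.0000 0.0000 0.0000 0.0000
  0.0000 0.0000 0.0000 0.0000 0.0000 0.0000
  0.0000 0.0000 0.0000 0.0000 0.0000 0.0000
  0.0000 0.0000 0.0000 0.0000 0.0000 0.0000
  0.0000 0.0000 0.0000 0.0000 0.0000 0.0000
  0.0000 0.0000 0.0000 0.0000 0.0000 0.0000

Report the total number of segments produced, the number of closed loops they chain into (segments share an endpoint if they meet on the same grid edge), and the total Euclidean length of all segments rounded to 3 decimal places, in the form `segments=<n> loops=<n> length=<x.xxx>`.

cell (0,3): code 0100 → (0.853,4.000)–(1.000,3.760)
cell (0,4): code 1000 → (1.000,4.205)–(0.853,4.000)
cell (1,3): code 0110 → (1.000,3.760)–(2.000,3.303)
cell (1,4): code 1001 → (2.000,4.595)–(1.000,4.205)
cell (2,3): code 0010 → (2.000,3.303)–(2.492,4.000)
cell (2,4): code 0001 → (2.492,4.000)–(2.000,4.595)
total: 6 segments, chained into 1 closed loop(s), length Σ = 4.330527

segments=6 loops=1 length=4.331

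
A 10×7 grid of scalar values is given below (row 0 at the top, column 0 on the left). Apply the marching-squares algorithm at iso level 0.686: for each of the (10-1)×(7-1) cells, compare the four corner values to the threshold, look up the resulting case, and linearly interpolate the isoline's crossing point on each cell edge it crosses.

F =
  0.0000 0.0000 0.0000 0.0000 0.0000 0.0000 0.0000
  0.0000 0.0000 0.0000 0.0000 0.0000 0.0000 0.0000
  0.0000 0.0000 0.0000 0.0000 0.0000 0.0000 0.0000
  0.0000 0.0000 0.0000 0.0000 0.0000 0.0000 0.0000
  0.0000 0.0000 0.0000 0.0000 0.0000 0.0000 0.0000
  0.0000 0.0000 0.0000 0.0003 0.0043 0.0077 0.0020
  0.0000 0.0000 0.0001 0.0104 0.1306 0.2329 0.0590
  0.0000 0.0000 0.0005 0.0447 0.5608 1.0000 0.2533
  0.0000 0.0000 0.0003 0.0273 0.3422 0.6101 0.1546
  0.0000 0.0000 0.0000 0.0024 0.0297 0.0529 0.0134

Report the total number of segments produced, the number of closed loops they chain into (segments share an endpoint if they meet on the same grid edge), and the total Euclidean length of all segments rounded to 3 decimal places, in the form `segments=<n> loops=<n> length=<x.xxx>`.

segments=4 loops=1 length=3.396

cell (6,4): code 0100 → (6.591,5.000)–(7.000,4.285)
cell (6,5): code 1000 → (7.000,5.421)–(6.591,5.000)
cell (7,4): code 0010 → (7.000,4.285)–(7.805,5.000)
cell (7,5): code 0001 → (7.805,5.000)–(7.000,5.421)
total: 4 segments, chained into 1 closed loop(s), length Σ = 3.396079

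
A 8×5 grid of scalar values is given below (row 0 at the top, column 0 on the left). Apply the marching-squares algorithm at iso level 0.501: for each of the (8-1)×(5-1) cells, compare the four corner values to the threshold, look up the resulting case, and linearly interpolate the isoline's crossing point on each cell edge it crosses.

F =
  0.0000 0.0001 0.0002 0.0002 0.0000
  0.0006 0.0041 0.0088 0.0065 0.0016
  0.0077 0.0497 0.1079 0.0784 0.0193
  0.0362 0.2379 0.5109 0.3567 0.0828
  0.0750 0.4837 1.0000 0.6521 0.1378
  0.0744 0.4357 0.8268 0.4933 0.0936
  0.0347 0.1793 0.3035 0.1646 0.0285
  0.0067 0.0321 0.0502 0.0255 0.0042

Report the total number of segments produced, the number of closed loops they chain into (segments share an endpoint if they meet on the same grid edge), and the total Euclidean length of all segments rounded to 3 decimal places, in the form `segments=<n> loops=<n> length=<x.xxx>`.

cell (2,1): code 0100 → (2.975,2.000)–(3.000,1.964)
cell (2,2): code 1000 → (3.000,2.064)–(2.975,2.000)
cell (3,1): code 0110 → (3.000,1.964)–(4.000,1.034)
cell (3,2): code 1101 → (3.488,3.000)–(3.000,2.064)
cell (3,3): code 1000 → (4.000,3.294)–(3.488,3.000)
cell (4,1): code 0110 → (4.000,1.034)–(5.000,1.167)
cell (4,2): code 1011 → (5.000,2.977)–(4.952,3.000)
cell (4,3): code 0001 → (4.952,3.000)–(4.000,3.294)
cell (5,1): code 0010 → (5.000,1.167)–(5.623,2.000)
cell (5,2): code 0001 → (5.623,2.000)–(5.000,2.977)
total: 10 segments, chained into 1 closed loop(s), length Σ = 7.380640

segments=10 loops=1 length=7.381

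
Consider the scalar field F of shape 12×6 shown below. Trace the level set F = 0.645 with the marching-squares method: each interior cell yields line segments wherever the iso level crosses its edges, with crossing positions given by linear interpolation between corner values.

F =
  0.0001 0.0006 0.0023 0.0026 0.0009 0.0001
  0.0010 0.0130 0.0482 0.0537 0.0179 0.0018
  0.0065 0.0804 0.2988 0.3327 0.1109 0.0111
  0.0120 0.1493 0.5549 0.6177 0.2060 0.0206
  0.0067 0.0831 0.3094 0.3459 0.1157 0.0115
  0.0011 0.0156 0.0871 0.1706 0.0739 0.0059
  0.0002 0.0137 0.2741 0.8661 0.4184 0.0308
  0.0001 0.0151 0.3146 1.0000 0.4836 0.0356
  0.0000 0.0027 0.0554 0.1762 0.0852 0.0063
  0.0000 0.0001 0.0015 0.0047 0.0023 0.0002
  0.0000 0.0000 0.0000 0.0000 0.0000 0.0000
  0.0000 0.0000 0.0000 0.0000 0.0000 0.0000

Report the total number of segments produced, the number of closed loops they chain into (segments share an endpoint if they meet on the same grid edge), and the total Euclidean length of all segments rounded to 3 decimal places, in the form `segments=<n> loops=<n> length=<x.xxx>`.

segments=6 loops=1 length=4.592

cell (5,2): code 0100 → (5.682,3.000)–(6.000,2.627)
cell (5,3): code 1000 → (6.000,3.494)–(5.682,3.000)
cell (6,2): code 0110 → (6.000,2.627)–(7.000,2.482)
cell (6,3): code 1001 → (7.000,3.687)–(6.000,3.494)
cell (7,2): code 0010 → (7.000,2.482)–(7.431,3.000)
cell (7,3): code 0001 → (7.431,3.000)–(7.000,3.687)
total: 6 segments, chained into 1 closed loop(s), length Σ = 4.591857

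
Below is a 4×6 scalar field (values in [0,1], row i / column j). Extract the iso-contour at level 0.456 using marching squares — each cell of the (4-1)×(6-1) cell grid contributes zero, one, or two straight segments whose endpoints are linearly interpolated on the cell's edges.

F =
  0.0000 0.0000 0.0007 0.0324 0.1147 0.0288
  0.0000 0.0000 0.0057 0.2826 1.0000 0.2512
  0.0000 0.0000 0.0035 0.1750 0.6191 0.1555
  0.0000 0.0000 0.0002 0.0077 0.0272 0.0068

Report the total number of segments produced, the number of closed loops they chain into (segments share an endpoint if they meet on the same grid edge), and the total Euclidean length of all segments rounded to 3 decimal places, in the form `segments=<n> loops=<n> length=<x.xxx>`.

segments=6 loops=1 length=4.975

cell (0,3): code 0100 → (0.386,4.000)–(1.000,3.242)
cell (0,4): code 1000 → (1.000,4.726)–(0.386,4.000)
cell (1,3): code 0110 → (1.000,3.242)–(2.000,3.633)
cell (1,4): code 1001 → (2.000,4.352)–(1.000,4.726)
cell (2,3): code 0010 → (2.000,3.633)–(2.276,4.000)
cell (2,4): code 0001 → (2.276,4.000)–(2.000,4.352)
total: 6 segments, chained into 1 closed loop(s), length Σ = 4.975171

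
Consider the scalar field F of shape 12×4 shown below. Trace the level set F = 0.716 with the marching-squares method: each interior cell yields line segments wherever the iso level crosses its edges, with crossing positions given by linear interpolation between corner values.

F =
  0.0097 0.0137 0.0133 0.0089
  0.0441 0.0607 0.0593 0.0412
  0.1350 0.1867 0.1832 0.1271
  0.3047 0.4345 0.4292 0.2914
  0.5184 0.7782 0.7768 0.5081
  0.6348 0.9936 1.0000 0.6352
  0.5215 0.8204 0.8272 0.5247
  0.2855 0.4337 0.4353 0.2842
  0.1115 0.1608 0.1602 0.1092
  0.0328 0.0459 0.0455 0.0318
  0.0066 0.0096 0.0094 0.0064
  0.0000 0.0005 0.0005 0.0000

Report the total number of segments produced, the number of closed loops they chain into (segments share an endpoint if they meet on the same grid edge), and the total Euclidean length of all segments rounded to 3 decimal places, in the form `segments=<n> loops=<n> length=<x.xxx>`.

cell (3,0): code 0100 → (3.819,1.000)–(4.000,0.761)
cell (3,1): code 1100 → (3.825,2.000)–(3.819,1.000)
cell (3,2): code 1000 → (4.000,2.226)–(3.825,2.000)
cell (4,0): code 0110 → (4.000,0.761)–(5.000,0.226)
cell (4,2): code 1001 → (5.000,2.779)–(4.000,2.226)
cell (5,0): code 0110 → (5.000,0.226)–(6.000,0.651)
cell (5,2): code 1001 → (6.000,2.368)–(5.000,2.779)
cell (6,0): code 0010 → (6.000,0.651)–(6.270,1.000)
cell (6,1): code 0011 → (6.270,1.000)–(6.284,2.000)
cell (6,2): code 0001 → (6.284,2.000)–(6.000,2.368)
total: 10 segments, chained into 1 closed loop(s), length Σ = 7.935652

segments=10 loops=1 length=7.936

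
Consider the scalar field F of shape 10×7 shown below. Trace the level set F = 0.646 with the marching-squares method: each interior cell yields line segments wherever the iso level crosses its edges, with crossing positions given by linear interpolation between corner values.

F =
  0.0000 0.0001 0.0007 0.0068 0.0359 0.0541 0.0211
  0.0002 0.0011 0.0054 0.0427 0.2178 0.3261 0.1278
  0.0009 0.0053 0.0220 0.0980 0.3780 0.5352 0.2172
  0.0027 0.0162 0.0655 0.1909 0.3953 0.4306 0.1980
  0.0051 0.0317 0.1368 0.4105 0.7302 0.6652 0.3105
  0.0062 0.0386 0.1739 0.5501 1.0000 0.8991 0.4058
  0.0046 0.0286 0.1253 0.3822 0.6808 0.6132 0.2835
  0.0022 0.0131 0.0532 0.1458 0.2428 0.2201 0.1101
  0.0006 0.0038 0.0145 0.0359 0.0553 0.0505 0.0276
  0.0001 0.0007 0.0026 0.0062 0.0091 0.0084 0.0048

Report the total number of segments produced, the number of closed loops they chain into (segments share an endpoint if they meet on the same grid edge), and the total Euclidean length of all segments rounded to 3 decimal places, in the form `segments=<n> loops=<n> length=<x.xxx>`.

cell (3,3): code 0100 → (3.749,4.000)–(4.000,3.737)
cell (3,4): code 1100 → (3.918,5.000)–(3.749,4.000)
cell (3,5): code 1000 → (4.000,5.054)–(3.918,5.000)
cell (4,3): code 0110 → (4.000,3.737)–(5.000,3.213)
cell (4,5): code 1001 → (5.000,5.513)–(4.000,5.054)
cell (5,3): code 0110 → (5.000,3.213)–(6.000,3.883)
cell (5,4): code 1011 → (6.000,4.515)–(5.885,5.000)
cell (5,5): code 0001 → (5.885,5.000)–(5.000,5.513)
cell (6,3): code 0010 → (6.000,3.883)–(6.079,4.000)
cell (6,4): code 0001 → (6.079,4.000)–(6.000,4.515)
total: 10 segments, chained into 1 closed loop(s), length Σ = 7.093122

segments=10 loops=1 length=7.093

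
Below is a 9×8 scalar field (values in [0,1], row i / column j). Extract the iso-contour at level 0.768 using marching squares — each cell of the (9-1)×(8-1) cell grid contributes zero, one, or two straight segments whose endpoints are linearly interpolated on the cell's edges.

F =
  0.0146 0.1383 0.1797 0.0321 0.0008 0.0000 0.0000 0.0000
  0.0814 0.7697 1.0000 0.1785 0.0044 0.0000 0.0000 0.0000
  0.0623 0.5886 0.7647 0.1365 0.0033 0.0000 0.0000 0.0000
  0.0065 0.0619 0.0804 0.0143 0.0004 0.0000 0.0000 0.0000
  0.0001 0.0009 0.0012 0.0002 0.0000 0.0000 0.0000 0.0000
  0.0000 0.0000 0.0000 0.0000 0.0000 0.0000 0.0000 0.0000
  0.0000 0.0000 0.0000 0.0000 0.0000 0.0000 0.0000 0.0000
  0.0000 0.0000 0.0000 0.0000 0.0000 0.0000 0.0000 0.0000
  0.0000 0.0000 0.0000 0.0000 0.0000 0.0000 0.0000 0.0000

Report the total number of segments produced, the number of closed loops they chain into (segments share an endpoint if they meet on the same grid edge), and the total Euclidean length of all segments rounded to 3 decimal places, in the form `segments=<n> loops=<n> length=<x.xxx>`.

cell (0,0): code 0100 → (0.997,1.000)–(1.000,0.998)
cell (0,1): code 1100 → (0.717,2.000)–(0.997,1.000)
cell (0,2): code 1000 → (1.000,2.282)–(0.717,2.000)
cell (1,0): code 0010 → (1.000,0.998)–(1.009,1.000)
cell (1,1): code 0011 → (1.009,1.000)–(1.986,2.000)
cell (1,2): code 0001 → (1.986,2.000)–(1.000,2.282)
total: 6 segments, chained into 1 closed loop(s), length Σ = 3.874917

segments=6 loops=1 length=3.875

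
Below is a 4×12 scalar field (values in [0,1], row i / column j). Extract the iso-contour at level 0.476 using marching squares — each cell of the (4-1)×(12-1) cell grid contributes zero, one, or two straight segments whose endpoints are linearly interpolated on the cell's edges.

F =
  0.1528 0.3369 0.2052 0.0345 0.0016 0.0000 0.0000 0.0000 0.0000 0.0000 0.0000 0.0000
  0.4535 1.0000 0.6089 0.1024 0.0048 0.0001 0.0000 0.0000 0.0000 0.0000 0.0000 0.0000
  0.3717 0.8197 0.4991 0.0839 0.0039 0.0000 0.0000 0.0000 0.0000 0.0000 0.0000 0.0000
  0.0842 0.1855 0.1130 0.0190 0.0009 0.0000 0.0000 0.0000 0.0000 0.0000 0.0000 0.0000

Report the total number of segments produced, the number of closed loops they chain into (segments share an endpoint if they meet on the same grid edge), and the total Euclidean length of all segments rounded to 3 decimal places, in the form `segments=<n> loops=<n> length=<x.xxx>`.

segments=8 loops=1 length=6.935

cell (0,0): code 0100 → (0.210,1.000)–(1.000,0.041)
cell (0,1): code 1100 → (0.671,2.000)–(0.210,1.000)
cell (0,2): code 1000 → (1.000,2.262)–(0.671,2.000)
cell (1,0): code 0110 → (1.000,0.041)–(2.000,0.233)
cell (1,2): code 1001 → (2.000,2.056)–(1.000,2.262)
cell (2,0): code 0010 → (2.000,0.233)–(2.542,1.000)
cell (2,1): code 0011 → (2.542,1.000)–(2.060,2.000)
cell (2,2): code 0001 → (2.060,2.000)–(2.000,2.056)
total: 8 segments, chained into 1 closed loop(s), length Σ = 6.935131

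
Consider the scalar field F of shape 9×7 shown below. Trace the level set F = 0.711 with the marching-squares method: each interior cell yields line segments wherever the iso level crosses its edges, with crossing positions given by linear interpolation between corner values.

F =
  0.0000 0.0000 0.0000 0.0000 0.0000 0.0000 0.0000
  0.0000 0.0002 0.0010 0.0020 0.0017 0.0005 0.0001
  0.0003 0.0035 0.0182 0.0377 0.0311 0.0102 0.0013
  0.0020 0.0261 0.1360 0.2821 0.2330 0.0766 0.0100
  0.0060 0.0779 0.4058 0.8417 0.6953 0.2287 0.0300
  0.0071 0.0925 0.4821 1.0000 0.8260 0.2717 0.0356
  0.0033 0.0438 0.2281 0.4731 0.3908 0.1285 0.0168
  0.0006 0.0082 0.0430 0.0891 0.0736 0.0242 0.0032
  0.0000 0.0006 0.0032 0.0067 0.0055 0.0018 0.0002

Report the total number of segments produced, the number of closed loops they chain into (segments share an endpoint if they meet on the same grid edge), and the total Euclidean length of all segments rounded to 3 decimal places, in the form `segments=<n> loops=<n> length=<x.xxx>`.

segments=8 loops=1 length=5.559

cell (3,2): code 0100 → (3.766,3.000)–(4.000,2.700)
cell (3,3): code 1000 → (4.000,3.893)–(3.766,3.000)
cell (4,2): code 0110 → (4.000,2.700)–(5.000,2.442)
cell (4,3): code 1101 → (4.120,4.000)–(4.000,3.893)
cell (4,4): code 1000 → (5.000,4.207)–(4.120,4.000)
cell (5,2): code 0010 → (5.000,2.442)–(5.548,3.000)
cell (5,3): code 0011 → (5.548,3.000)–(5.264,4.000)
cell (5,4): code 0001 → (5.264,4.000)–(5.000,4.207)
total: 8 segments, chained into 1 closed loop(s), length Σ = 5.558728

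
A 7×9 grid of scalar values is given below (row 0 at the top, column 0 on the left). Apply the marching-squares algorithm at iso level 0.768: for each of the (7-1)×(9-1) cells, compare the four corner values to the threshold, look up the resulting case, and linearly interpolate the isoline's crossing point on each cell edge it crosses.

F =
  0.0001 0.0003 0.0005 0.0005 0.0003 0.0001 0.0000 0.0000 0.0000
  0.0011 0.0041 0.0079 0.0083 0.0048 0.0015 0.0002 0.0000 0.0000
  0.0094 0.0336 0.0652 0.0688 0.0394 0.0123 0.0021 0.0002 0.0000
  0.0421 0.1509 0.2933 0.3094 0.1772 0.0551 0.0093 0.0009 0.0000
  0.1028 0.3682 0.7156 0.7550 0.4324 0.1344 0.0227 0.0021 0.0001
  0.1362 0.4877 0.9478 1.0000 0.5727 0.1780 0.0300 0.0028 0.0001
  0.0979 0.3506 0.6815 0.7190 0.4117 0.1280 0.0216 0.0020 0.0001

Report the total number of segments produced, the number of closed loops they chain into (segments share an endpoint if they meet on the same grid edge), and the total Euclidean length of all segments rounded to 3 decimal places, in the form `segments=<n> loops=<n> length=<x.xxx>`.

cell (4,1): code 0100 → (4.226,2.000)–(5.000,1.609)
cell (4,2): code 1100 → (4.053,3.000)–(4.226,2.000)
cell (4,3): code 1000 → (5.000,3.543)–(4.053,3.000)
cell (5,1): code 0010 → (5.000,1.609)–(5.675,2.000)
cell (5,2): code 0011 → (5.675,2.000)–(5.826,3.000)
cell (5,3): code 0001 → (5.826,3.000)–(5.000,3.543)
total: 6 segments, chained into 1 closed loop(s), length Σ = 5.753210

segments=6 loops=1 length=5.753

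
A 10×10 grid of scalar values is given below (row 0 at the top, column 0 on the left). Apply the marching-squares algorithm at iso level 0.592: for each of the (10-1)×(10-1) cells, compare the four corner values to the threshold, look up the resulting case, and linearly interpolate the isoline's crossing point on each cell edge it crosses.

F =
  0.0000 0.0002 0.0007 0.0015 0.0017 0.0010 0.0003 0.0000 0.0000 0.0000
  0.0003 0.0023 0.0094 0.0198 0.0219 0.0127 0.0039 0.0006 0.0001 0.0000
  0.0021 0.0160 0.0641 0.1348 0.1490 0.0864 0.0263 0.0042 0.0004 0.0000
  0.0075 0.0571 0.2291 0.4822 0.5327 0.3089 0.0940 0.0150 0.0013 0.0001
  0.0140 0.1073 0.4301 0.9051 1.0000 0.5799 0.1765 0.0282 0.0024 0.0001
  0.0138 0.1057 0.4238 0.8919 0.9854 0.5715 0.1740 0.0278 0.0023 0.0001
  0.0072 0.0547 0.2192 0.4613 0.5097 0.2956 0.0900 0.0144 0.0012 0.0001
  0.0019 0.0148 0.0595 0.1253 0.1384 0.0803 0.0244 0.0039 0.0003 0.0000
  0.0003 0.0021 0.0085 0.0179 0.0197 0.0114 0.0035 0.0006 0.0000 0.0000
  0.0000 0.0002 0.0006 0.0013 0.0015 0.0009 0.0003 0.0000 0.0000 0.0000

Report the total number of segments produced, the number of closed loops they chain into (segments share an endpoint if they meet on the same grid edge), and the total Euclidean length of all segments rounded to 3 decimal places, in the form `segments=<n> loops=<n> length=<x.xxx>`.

cell (3,2): code 0100 → (3.260,3.000)–(4.000,2.341)
cell (3,3): code 1100 → (3.127,4.000)–(3.260,3.000)
cell (3,4): code 1000 → (4.000,4.971)–(3.127,4.000)
cell (4,2): code 0110 → (4.000,2.341)–(5.000,2.359)
cell (4,4): code 1001 → (5.000,4.950)–(4.000,4.971)
cell (5,2): code 0010 → (5.000,2.359)–(5.696,3.000)
cell (5,3): code 0011 → (5.696,3.000)–(5.827,4.000)
cell (5,4): code 0001 → (5.827,4.000)–(5.000,4.950)
total: 8 segments, chained into 1 closed loop(s), length Σ = 8.521086

segments=8 loops=1 length=8.521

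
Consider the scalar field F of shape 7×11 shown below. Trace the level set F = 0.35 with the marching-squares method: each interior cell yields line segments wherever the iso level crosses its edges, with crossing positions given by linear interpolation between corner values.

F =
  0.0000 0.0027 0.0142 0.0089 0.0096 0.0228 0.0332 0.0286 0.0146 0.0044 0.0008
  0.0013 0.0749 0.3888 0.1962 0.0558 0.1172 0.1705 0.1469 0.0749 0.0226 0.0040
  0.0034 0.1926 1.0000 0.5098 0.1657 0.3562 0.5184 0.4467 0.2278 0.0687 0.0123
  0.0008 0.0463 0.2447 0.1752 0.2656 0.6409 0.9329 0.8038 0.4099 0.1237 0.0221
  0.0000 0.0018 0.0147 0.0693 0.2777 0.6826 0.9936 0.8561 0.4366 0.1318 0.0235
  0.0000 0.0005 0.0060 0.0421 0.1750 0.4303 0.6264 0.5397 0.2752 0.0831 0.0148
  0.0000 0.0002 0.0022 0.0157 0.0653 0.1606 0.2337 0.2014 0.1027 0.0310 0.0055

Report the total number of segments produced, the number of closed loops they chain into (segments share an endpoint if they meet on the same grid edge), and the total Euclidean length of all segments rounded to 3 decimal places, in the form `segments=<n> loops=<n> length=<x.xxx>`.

cell (0,1): code 0100 → (0.896,2.000)–(1.000,1.876)
cell (0,2): code 1000 → (1.000,2.201)–(0.896,2.000)
cell (1,1): code 0110 → (1.000,1.876)–(2.000,1.195)
cell (1,2): code 1101 → (1.490,3.000)–(1.000,2.201)
cell (1,3): code 1000 → (2.000,3.464)–(1.490,3.000)
cell (1,4): code 0100 → (1.974,5.000)–(2.000,4.967)
cell (1,5): code 1100 → (1.516,6.000)–(1.974,5.000)
cell (1,6): code 1100 → (1.677,7.000)–(1.516,6.000)
cell (1,7): code 1000 → (2.000,7.442)–(1.677,7.000)
cell (2,1): code 0010 → (2.000,1.195)–(2.861,2.000)
cell (2,2): code 0011 → (2.861,2.000)–(2.478,3.000)
cell (2,3): code 0001 → (2.478,3.000)–(2.000,3.464)
cell (2,4): code 0110 → (2.000,4.967)–(3.000,4.225)
cell (2,7): code 1101 → (2.671,8.000)–(2.000,7.442)
cell (2,8): code 1000 → (3.000,8.209)–(2.671,8.000)
cell (3,4): code 0110 → (3.000,4.225)–(4.000,4.179)
cell (3,8): code 1001 → (4.000,8.284)–(3.000,8.209)
cell (4,4): code 0110 → (4.000,4.179)–(5.000,4.685)
cell (4,7): code 1011 → (5.000,7.717)–(4.537,8.000)
cell (4,8): code 0001 → (4.537,8.000)–(4.000,8.284)
cell (5,4): code 0010 → (5.000,4.685)–(5.298,5.000)
cell (5,5): code 0011 → (5.298,5.000)–(5.704,6.000)
cell (5,6): code 0011 → (5.704,6.000)–(5.561,7.000)
cell (5,7): code 0001 → (5.561,7.000)–(5.000,7.717)
total: 24 segments, chained into 2 closed loop(s), length Σ = 19.057769

segments=24 loops=2 length=19.058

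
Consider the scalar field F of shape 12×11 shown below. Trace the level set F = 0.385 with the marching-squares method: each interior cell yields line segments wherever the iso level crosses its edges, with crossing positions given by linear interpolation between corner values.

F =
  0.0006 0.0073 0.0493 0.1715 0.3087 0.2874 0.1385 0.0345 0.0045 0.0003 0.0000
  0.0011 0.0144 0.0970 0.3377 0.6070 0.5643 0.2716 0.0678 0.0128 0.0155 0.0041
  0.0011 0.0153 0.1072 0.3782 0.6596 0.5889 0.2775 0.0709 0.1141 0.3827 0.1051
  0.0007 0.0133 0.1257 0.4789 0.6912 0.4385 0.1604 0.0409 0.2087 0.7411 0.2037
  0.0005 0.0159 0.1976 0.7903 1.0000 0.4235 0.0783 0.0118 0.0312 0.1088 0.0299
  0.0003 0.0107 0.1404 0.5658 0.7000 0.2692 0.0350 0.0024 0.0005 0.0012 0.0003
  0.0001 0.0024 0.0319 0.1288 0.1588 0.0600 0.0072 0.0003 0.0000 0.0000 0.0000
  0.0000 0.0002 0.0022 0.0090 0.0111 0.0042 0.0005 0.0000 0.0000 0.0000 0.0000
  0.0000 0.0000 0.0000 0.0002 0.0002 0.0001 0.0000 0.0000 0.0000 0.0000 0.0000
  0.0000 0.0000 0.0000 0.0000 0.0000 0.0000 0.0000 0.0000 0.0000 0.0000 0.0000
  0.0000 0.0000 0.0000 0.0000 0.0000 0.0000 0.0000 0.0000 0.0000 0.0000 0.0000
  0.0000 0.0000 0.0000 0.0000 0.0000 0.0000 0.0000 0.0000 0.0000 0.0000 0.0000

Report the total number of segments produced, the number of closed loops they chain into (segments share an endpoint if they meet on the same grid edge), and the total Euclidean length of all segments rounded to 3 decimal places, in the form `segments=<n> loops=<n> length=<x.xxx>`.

segments=20 loops=2 length=18.030

cell (0,3): code 0100 → (0.256,4.000)–(1.000,3.176)
cell (0,4): code 1100 → (0.352,5.000)–(0.256,4.000)
cell (0,5): code 1000 → (1.000,5.613)–(0.352,5.000)
cell (1,3): code 0110 → (1.000,3.176)–(2.000,3.024)
cell (1,5): code 1001 → (2.000,5.655)–(1.000,5.613)
cell (2,2): code 0100 → (2.068,3.000)–(3.000,2.734)
cell (2,3): code 1110 → (2.000,3.024)–(2.068,3.000)
cell (2,5): code 1001 → (3.000,5.192)–(2.000,5.655)
cell (2,8): code 0100 → (2.006,9.000)–(3.000,8.331)
cell (2,9): code 1000 → (3.000,9.663)–(2.006,9.000)
cell (3,2): code 0110 → (3.000,2.734)–(4.000,2.316)
cell (3,5): code 1001 → (4.000,5.112)–(3.000,5.192)
cell (3,8): code 0010 → (3.000,8.331)–(3.563,9.000)
cell (3,9): code 0001 → (3.563,9.000)–(3.000,9.663)
cell (4,2): code 0110 → (4.000,2.316)–(5.000,2.575)
cell (4,4): code 1011 → (5.000,4.731)–(4.250,5.000)
cell (4,5): code 0001 → (4.250,5.000)–(4.000,5.112)
cell (5,2): code 0010 → (5.000,2.575)–(5.414,3.000)
cell (5,3): code 0011 → (5.414,3.000)–(5.582,4.000)
cell (5,4): code 0001 → (5.582,4.000)–(5.000,4.731)
total: 20 segments, chained into 2 closed loop(s), length Σ = 18.030332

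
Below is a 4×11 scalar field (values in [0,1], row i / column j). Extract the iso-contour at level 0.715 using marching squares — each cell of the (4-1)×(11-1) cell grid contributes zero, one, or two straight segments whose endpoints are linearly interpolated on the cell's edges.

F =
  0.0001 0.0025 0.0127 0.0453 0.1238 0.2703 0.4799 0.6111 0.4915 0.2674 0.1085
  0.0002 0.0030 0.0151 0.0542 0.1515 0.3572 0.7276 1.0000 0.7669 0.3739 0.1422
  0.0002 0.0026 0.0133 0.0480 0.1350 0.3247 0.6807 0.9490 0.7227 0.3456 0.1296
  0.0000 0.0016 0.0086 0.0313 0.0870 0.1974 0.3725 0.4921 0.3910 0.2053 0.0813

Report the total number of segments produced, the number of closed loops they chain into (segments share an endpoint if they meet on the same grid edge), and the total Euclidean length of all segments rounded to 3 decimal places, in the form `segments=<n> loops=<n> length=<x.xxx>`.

cell (0,5): code 0100 → (0.949,6.000)–(1.000,5.966)
cell (0,6): code 1100 → (0.267,7.000)–(0.949,6.000)
cell (0,7): code 1100 → (0.812,8.000)–(0.267,7.000)
cell (0,8): code 1000 → (1.000,8.132)–(0.812,8.000)
cell (1,5): code 0010 → (1.000,5.966)–(1.269,6.000)
cell (1,6): code 0111 → (1.269,6.000)–(2.000,6.128)
cell (1,8): code 1001 → (2.000,8.020)–(1.000,8.132)
cell (2,6): code 0010 → (2.000,6.128)–(2.512,7.000)
cell (2,7): code 0011 → (2.512,7.000)–(2.023,8.000)
cell (2,8): code 0001 → (2.023,8.000)–(2.000,8.020)
total: 10 segments, chained into 1 closed loop(s), length Σ = 6.815198

segments=10 loops=1 length=6.815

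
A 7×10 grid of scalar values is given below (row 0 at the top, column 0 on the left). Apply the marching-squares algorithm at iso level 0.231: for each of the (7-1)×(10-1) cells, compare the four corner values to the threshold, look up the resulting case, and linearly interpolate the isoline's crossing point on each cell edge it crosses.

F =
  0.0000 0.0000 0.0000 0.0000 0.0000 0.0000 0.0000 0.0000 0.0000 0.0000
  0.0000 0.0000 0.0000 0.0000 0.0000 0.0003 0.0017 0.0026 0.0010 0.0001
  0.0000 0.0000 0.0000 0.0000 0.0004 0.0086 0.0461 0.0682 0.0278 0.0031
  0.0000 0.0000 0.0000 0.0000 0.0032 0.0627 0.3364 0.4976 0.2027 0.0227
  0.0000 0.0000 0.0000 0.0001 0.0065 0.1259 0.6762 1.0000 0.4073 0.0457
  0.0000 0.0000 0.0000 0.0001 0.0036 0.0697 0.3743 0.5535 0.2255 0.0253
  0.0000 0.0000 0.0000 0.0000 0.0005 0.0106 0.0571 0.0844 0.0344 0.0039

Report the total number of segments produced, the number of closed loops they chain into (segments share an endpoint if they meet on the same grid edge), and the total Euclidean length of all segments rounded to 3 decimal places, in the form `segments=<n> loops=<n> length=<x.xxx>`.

segments=12 loops=1 length=9.958

cell (2,5): code 0100 → (2.637,6.000)–(3.000,5.615)
cell (2,6): code 1100 → (2.379,7.000)–(2.637,6.000)
cell (2,7): code 1000 → (3.000,7.904)–(2.379,7.000)
cell (3,5): code 0110 → (3.000,5.615)–(4.000,5.191)
cell (3,7): code 1101 → (3.138,8.000)–(3.000,7.904)
cell (3,8): code 1000 → (4.000,8.488)–(3.138,8.000)
cell (4,5): code 0110 → (4.000,5.191)–(5.000,5.530)
cell (4,7): code 1011 → (5.000,7.983)–(4.970,8.000)
cell (4,8): code 0001 → (4.970,8.000)–(4.000,8.488)
cell (5,5): code 0010 → (5.000,5.530)–(5.452,6.000)
cell (5,6): code 0011 → (5.452,6.000)–(5.687,7.000)
cell (5,7): code 0001 → (5.687,7.000)–(5.000,7.983)
total: 12 segments, chained into 1 closed loop(s), length Σ = 9.958352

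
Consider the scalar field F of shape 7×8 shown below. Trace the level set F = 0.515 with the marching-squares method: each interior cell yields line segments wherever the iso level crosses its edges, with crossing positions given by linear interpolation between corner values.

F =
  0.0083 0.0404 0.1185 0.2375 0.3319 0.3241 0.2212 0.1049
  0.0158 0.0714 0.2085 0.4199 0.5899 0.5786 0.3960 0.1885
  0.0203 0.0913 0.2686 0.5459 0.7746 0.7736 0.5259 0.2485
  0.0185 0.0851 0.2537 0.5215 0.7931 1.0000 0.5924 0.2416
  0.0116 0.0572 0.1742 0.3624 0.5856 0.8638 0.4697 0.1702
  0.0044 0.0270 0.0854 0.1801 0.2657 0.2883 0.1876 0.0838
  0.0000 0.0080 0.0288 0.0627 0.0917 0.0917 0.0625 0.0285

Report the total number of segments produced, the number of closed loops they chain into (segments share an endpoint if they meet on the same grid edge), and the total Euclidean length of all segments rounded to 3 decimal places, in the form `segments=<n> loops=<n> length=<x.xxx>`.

cell (0,3): code 0100 → (0.710,4.000)–(1.000,3.559)
cell (0,4): code 1100 → (0.750,5.000)–(0.710,4.000)
cell (0,5): code 1000 → (1.000,5.348)–(0.750,5.000)
cell (1,2): code 0100 → (1.755,3.000)–(2.000,2.889)
cell (1,3): code 1110 → (1.000,3.559)–(1.755,3.000)
cell (1,5): code 1101 → (1.916,6.000)–(1.000,5.348)
cell (1,6): code 1000 → (2.000,6.039)–(1.916,6.000)
cell (2,2): code 0110 → (2.000,2.889)–(3.000,2.976)
cell (2,6): code 1001 → (3.000,6.221)–(2.000,6.039)
cell (3,2): code 0010 → (3.000,2.976)–(3.041,3.000)
cell (3,3): code 0111 → (3.041,3.000)–(4.000,3.684)
cell (3,5): code 1011 → (4.000,5.885)–(3.631,6.000)
cell (3,6): code 0001 → (3.631,6.000)–(3.000,6.221)
cell (4,3): code 0010 → (4.000,3.684)–(4.221,4.000)
cell (4,4): code 0011 → (4.221,4.000)–(4.606,5.000)
cell (4,5): code 0001 → (4.606,5.000)–(4.000,5.885)
total: 16 segments, chained into 1 closed loop(s), length Σ = 11.213390

segments=16 loops=1 length=11.213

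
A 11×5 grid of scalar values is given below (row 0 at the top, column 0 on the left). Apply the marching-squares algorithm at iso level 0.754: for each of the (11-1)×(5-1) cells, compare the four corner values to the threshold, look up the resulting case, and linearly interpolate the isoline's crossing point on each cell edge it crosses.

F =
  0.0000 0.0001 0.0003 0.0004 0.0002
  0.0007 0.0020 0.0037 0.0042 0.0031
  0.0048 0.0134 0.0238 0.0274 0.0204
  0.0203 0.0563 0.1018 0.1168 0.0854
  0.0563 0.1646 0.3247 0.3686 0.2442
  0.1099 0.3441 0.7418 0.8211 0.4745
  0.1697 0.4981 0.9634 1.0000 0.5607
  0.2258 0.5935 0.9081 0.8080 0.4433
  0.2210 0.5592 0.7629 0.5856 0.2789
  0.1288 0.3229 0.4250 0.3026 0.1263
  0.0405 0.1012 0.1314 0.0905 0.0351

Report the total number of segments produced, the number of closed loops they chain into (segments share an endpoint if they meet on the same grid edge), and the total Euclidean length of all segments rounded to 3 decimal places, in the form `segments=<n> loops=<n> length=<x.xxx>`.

segments=12 loops=1 length=8.162

cell (4,2): code 0100 → (4.852,3.000)–(5.000,2.154)
cell (4,3): code 1000 → (5.000,3.194)–(4.852,3.000)
cell (5,1): code 0100 → (5.055,2.000)–(6.000,1.550)
cell (5,2): code 1110 → (5.000,2.154)–(5.055,2.000)
cell (5,3): code 1001 → (6.000,3.560)–(5.000,3.194)
cell (6,1): code 0110 → (6.000,1.550)–(7.000,1.510)
cell (6,3): code 1001 → (7.000,3.148)–(6.000,3.560)
cell (7,1): code 0110 → (7.000,1.510)–(8.000,1.956)
cell (7,2): code 1011 → (8.000,2.050)–(7.243,3.000)
cell (7,3): code 0001 → (7.243,3.000)–(7.000,3.148)
cell (8,1): code 0010 → (8.000,1.956)–(8.026,2.000)
cell (8,2): code 0001 → (8.026,2.000)–(8.000,2.050)
total: 12 segments, chained into 1 closed loop(s), length Σ = 8.162052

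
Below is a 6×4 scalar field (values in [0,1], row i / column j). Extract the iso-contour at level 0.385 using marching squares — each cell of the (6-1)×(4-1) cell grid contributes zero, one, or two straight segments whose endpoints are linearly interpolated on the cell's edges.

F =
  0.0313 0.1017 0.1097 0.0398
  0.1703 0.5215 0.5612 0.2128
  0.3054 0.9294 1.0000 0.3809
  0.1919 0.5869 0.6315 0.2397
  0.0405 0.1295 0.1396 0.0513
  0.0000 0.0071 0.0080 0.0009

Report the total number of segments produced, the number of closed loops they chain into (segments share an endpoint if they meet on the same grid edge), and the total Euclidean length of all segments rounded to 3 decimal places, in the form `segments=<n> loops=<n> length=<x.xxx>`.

segments=10 loops=1 length=8.980

cell (0,0): code 0100 → (0.675,1.000)–(1.000,0.611)
cell (0,1): code 1100 → (0.610,2.000)–(0.675,1.000)
cell (0,2): code 1000 → (1.000,2.506)–(0.610,2.000)
cell (1,0): code 0110 → (1.000,0.611)–(2.000,0.128)
cell (1,2): code 1001 → (2.000,2.993)–(1.000,2.506)
cell (2,0): code 0110 → (2.000,0.128)–(3.000,0.489)
cell (2,2): code 1001 → (3.000,2.629)–(2.000,2.993)
cell (3,0): code 0010 → (3.000,0.489)–(3.441,1.000)
cell (3,1): code 0011 → (3.441,1.000)–(3.501,2.000)
cell (3,2): code 0001 → (3.501,2.000)–(3.000,2.629)
total: 10 segments, chained into 1 closed loop(s), length Σ = 8.980093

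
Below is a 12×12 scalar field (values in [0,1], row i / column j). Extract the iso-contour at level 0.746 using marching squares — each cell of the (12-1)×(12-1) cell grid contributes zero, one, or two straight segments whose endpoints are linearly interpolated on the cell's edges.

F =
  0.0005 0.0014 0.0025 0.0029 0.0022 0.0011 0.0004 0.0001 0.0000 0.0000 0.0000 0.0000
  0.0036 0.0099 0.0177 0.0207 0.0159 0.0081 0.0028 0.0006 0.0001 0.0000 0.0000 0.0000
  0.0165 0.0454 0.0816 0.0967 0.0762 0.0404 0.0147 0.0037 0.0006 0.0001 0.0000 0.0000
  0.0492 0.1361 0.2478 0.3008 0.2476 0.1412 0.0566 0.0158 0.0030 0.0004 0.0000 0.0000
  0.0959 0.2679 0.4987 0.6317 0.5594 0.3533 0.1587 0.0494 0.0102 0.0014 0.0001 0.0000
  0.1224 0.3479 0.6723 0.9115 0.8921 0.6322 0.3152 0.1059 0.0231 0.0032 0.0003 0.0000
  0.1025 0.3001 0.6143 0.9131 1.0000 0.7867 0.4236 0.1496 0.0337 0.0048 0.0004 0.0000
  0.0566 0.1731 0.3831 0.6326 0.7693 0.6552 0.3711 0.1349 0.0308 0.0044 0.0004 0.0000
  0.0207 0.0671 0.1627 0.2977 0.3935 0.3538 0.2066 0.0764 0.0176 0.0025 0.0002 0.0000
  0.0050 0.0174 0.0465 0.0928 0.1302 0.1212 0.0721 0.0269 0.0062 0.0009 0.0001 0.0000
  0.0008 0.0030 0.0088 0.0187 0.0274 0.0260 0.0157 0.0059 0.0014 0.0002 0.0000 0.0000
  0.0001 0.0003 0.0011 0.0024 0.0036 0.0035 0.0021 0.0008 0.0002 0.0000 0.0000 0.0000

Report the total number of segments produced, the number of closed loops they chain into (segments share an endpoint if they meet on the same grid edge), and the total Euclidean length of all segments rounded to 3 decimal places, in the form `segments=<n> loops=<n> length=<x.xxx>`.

segments=12 loops=1 length=8.305

cell (4,2): code 0100 → (4.409,3.000)–(5.000,2.308)
cell (4,3): code 1100 → (4.561,4.000)–(4.409,3.000)
cell (4,4): code 1000 → (5.000,4.562)–(4.561,4.000)
cell (5,2): code 0110 → (5.000,2.308)–(6.000,2.441)
cell (5,4): code 1101 → (5.737,5.000)–(5.000,4.562)
cell (5,5): code 1000 → (6.000,5.112)–(5.737,5.000)
cell (6,2): code 0010 → (6.000,2.441)–(6.596,3.000)
cell (6,3): code 0111 → (6.596,3.000)–(7.000,3.830)
cell (6,4): code 1011 → (7.000,4.204)–(6.310,5.000)
cell (6,5): code 0001 → (6.310,5.000)–(6.000,5.112)
cell (7,3): code 0010 → (7.000,3.830)–(7.062,4.000)
cell (7,4): code 0001 → (7.062,4.000)–(7.000,4.204)
total: 12 segments, chained into 1 closed loop(s), length Σ = 8.304535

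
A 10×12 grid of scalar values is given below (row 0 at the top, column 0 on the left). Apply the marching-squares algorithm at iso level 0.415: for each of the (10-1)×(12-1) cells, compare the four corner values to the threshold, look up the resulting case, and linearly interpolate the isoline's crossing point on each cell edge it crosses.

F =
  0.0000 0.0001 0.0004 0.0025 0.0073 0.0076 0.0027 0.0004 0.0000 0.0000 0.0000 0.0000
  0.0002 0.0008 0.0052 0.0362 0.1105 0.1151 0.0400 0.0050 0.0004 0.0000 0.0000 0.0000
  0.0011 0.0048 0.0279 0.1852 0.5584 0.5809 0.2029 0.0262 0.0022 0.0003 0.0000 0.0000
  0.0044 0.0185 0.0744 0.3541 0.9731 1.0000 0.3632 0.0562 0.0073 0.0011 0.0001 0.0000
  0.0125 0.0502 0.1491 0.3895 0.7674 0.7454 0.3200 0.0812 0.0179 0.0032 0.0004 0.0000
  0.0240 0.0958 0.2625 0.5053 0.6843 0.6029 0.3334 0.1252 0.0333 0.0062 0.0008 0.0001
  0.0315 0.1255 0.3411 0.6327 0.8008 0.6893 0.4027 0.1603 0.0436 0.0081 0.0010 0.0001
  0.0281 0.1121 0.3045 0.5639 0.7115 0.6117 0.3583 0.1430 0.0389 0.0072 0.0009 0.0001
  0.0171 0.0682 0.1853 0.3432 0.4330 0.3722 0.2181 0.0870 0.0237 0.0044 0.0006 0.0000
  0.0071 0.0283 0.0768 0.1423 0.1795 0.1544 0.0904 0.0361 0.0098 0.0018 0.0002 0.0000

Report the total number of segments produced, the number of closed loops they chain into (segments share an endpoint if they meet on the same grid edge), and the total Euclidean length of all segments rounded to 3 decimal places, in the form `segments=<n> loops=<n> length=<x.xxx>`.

cell (1,3): code 0100 → (1.680,4.000)–(2.000,3.616)
cell (1,4): code 1100 → (1.644,5.000)–(1.680,4.000)
cell (1,5): code 1000 → (2.000,5.439)–(1.644,5.000)
cell (2,3): code 0110 → (2.000,3.616)–(3.000,3.098)
cell (2,5): code 1001 → (3.000,5.919)–(2.000,5.439)
cell (3,3): code 0110 → (3.000,3.098)–(4.000,3.067)
cell (3,5): code 1001 → (4.000,5.777)–(3.000,5.919)
cell (4,2): code 0100 → (4.220,3.000)–(5.000,2.628)
cell (4,3): code 1110 → (4.000,3.067)–(4.220,3.000)
cell (4,5): code 1001 → (5.000,5.697)–(4.000,5.777)
cell (5,2): code 0110 → (5.000,2.628)–(6.000,2.253)
cell (5,5): code 1001 → (6.000,5.957)–(5.000,5.697)
cell (6,2): code 0110 → (6.000,2.253)–(7.000,2.426)
cell (6,5): code 1001 → (7.000,5.776)–(6.000,5.957)
cell (7,2): code 0010 → (7.000,2.426)–(7.675,3.000)
cell (7,3): code 0111 → (7.675,3.000)–(8.000,3.800)
cell (7,4): code 1011 → (8.000,4.296)–(7.821,5.000)
cell (7,5): code 0001 → (7.821,5.000)–(7.000,5.776)
cell (8,3): code 0010 → (8.000,3.800)–(8.071,4.000)
cell (8,4): code 0001 → (8.071,4.000)–(8.000,4.296)
total: 20 segments, chained into 1 closed loop(s), length Σ = 16.663545

segments=20 loops=1 length=16.664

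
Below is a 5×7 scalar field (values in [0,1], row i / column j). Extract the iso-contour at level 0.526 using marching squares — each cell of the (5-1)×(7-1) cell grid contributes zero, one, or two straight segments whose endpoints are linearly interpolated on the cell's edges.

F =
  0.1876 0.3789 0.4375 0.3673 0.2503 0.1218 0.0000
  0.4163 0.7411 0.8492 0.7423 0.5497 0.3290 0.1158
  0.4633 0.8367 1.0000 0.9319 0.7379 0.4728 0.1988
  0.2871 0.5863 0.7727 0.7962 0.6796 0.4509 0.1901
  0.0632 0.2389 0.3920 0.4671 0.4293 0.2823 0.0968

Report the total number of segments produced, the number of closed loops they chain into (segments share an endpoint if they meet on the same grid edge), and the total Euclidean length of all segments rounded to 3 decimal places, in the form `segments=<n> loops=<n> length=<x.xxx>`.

cell (0,0): code 0100 → (0.406,1.000)–(1.000,0.338)
cell (0,1): code 1100 → (0.215,2.000)–(0.406,1.000)
cell (0,2): code 1100 → (0.423,3.000)–(0.215,2.000)
cell (0,3): code 1100 → (0.921,4.000)–(0.423,3.000)
cell (0,4): code 1000 → (1.000,4.107)–(0.921,4.000)
cell (1,0): code 0110 → (1.000,0.338)–(2.000,0.168)
cell (1,4): code 1001 → (2.000,4.799)–(1.000,4.107)
cell (2,0): code 0110 → (2.000,0.168)–(3.000,0.798)
cell (2,4): code 1001 → (3.000,4.672)–(2.000,4.799)
cell (3,0): code 0010 → (3.000,0.798)–(3.174,1.000)
cell (3,1): code 0011 → (3.174,1.000)–(3.648,2.000)
cell (3,2): code 0011 → (3.648,2.000)–(3.821,3.000)
cell (3,3): code 0011 → (3.821,3.000)–(3.614,4.000)
cell (3,4): code 0001 → (3.614,4.000)–(3.000,4.672)
total: 14 segments, chained into 1 closed loop(s), length Σ = 12.918871

segments=14 loops=1 length=12.919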